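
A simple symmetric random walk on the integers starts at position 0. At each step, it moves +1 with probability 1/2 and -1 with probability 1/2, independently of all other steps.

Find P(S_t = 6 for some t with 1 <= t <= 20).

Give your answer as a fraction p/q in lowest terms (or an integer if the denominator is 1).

Count via complement. Let g(t,s) = #length-t paths at position s with S_1..S_t all ≠ 6.
g(t,s) = g(t-1,s-1) + g(t-1,s+1) for s ≠ 6; g(t,6) = 0.
t=0: g(0,0)=1
t=1: g(1,-1)=1 g(1,1)=1
t=2: g(2,-2)=1 g(2,0)=2 g(2,2)=1
t=3: g(3,-3)=1 g(3,-1)=3 g(3,1)=3 g(3,3)=1
t=4: g(4,-4)=1 g(4,-2)=4 g(4,0)=6 g(4,2)=4 g(4,4)=1
t=5: g(5,-5)=1 g(5,-3)=5 g(5,-1)=10 g(5,1)=10 g(5,3)=5 g(5,5)=1
t=6: g(6,-6)=1 g(6,-4)=6 g(6,-2)=15 g(6,0)=20 g(6,2)=15 g(6,4)=6
t=7: g(7,-7)=1 g(7,-5)=7 g(7,-3)=21 g(7,-1)=35 g(7,1)=35 g(7,3)=21 g(7,5)=6
t=8: g(8,-8)=1 g(8,-6)=8 g(8,-4)=28 g(8,-2)=56 g(8,0)=70 g(8,2)=56 g(8,4)=27
t=9: g(9,-9)=1 g(9,-7)=9 g(9,-5)=36 g(9,-3)=84 g(9,-1)=126 g(9,1)=126 g(9,3)=83 g(9,5)=27
t=10: g(10,-10)=1 g(10,-8)=10 g(10,-6)=45 g(10,-4)=120 g(10,-2)=210 g(10,0)=252 g(10,2)=209 g(10,4)=110
t=11: g(11,-11)=1 g(11,-9)=11 g(11,-7)=55 g(11,-5)=165 g(11,-3)=330 g(11,-1)=462 g(11,1)=461 g(11,3)=319 g(11,5)=110
t=12: g(12,-12)=1 g(12,-10)=12 g(12,-8)=66 g(12,-6)=220 g(12,-4)=495 g(12,-2)=792 g(12,0)=923 g(12,2)=780 g(12,4)=429
t=13: g(13,-13)=1 g(13,-11)=13 g(13,-9)=78 g(13,-7)=286 g(13,-5)=715 g(13,-3)=1287 g(13,-1)=1715 g(13,1)=1703 g(13,3)=1209 g(13,5)=429
t=14: g(14,-14)=1 g(14,-12)=14 g(14,-10)=91 g(14,-8)=364 g(14,-6)=1001 g(14,-4)=2002 g(14,-2)=3002 g(14,0)=3418 g(14,2)=2912 g(14,4)=1638
t=15: g(15,-15)=1 g(15,-13)=15 g(15,-11)=105 g(15,-9)=455 g(15,-7)=1365 g(15,-5)=3003 g(15,-3)=5004 g(15,-1)=6420 g(15,1)=6330 g(15,3)=4550 g(15,5)=1638
t=16: g(16,-16)=1 g(16,-14)=16 g(16,-12)=120 g(16,-10)=560 g(16,-8)=1820 g(16,-6)=4368 g(16,-4)=8007 g(16,-2)=11424 g(16,0)=12750 g(16,2)=10880 g(16,4)=6188
t=17: g(17,-17)=1 g(17,-15)=17 g(17,-13)=136 g(17,-11)=680 g(17,-9)=2380 g(17,-7)=6188 g(17,-5)=12375 g(17,-3)=19431 g(17,-1)=24174 g(17,1)=23630 g(17,3)=17068 g(17,5)=6188
t=18: g(18,-18)=1 g(18,-16)=18 g(18,-14)=153 g(18,-12)=816 g(18,-10)=3060 g(18,-8)=8568 g(18,-6)=18563 g(18,-4)=31806 g(18,-2)=43605 g(18,0)=47804 g(18,2)=40698 g(18,4)=23256
t=19: g(19,-19)=1 g(19,-17)=19 g(19,-15)=171 g(19,-13)=969 g(19,-11)=3876 g(19,-9)=11628 g(19,-7)=27131 g(19,-5)=50369 g(19,-3)=75411 g(19,-1)=91409 g(19,1)=88502 g(19,3)=63954 g(19,5)=23256
t=20: g(20,-20)=1 g(20,-18)=20 g(20,-16)=190 g(20,-14)=1140 g(20,-12)=4845 g(20,-10)=15504 g(20,-8)=38759 g(20,-6)=77500 g(20,-4)=125780 g(20,-2)=166820 g(20,0)=179911 g(20,2)=152456 g(20,4)=87210
Paths never hitting 6: Σ_s g(20,s) = 850136
Paths hitting 6: 2^20 - 850136 = 198440
P = 198440/1048576 = 24805/131072

Answer: 24805/131072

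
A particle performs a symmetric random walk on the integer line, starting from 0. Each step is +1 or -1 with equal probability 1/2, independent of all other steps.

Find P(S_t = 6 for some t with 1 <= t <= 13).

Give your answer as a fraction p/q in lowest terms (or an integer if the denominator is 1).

Count via complement. Let g(t,s) = #length-t paths at position s with S_1..S_t all ≠ 6.
g(t,s) = g(t-1,s-1) + g(t-1,s+1) for s ≠ 6; g(t,6) = 0.
t=0: g(0,0)=1
t=1: g(1,-1)=1 g(1,1)=1
t=2: g(2,-2)=1 g(2,0)=2 g(2,2)=1
t=3: g(3,-3)=1 g(3,-1)=3 g(3,1)=3 g(3,3)=1
t=4: g(4,-4)=1 g(4,-2)=4 g(4,0)=6 g(4,2)=4 g(4,4)=1
t=5: g(5,-5)=1 g(5,-3)=5 g(5,-1)=10 g(5,1)=10 g(5,3)=5 g(5,5)=1
t=6: g(6,-6)=1 g(6,-4)=6 g(6,-2)=15 g(6,0)=20 g(6,2)=15 g(6,4)=6
t=7: g(7,-7)=1 g(7,-5)=7 g(7,-3)=21 g(7,-1)=35 g(7,1)=35 g(7,3)=21 g(7,5)=6
t=8: g(8,-8)=1 g(8,-6)=8 g(8,-4)=28 g(8,-2)=56 g(8,0)=70 g(8,2)=56 g(8,4)=27
t=9: g(9,-9)=1 g(9,-7)=9 g(9,-5)=36 g(9,-3)=84 g(9,-1)=126 g(9,1)=126 g(9,3)=83 g(9,5)=27
t=10: g(10,-10)=1 g(10,-8)=10 g(10,-6)=45 g(10,-4)=120 g(10,-2)=210 g(10,0)=252 g(10,2)=209 g(10,4)=110
t=11: g(11,-11)=1 g(11,-9)=11 g(11,-7)=55 g(11,-5)=165 g(11,-3)=330 g(11,-1)=462 g(11,1)=461 g(11,3)=319 g(11,5)=110
t=12: g(12,-12)=1 g(12,-10)=12 g(12,-8)=66 g(12,-6)=220 g(12,-4)=495 g(12,-2)=792 g(12,0)=923 g(12,2)=780 g(12,4)=429
t=13: g(13,-13)=1 g(13,-11)=13 g(13,-9)=78 g(13,-7)=286 g(13,-5)=715 g(13,-3)=1287 g(13,-1)=1715 g(13,1)=1703 g(13,3)=1209 g(13,5)=429
Paths never hitting 6: Σ_s g(13,s) = 7436
Paths hitting 6: 2^13 - 7436 = 756
P = 756/8192 = 189/2048

Answer: 189/2048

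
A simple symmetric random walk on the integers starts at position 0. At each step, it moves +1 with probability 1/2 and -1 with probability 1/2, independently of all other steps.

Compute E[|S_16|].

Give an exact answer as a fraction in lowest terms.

Answer: 6435/2048

Derivation:
S_16 takes values m ≡ 0 (mod 2) with |m| ≤ 16; P(S_16=m) = C(16,(16+m)/2)/2^16.
Total paths: 2^16 = 65536
Distribution: P(S=-16)=1/65536, P(S=-14)=16/65536, P(S=-12)=120/65536, P(S=-10)=560/65536, P(S=-8)=1820/65536, P(S=-6)=4368/65536, P(S=-4)=8008/65536, P(S=-2)=11440/65536, P(S=0)=12870/65536, P(S=2)=11440/65536, P(S=4)=8008/65536, P(S=6)=4368/65536, P(S=8)=1820/65536, P(S=10)=560/65536, P(S=12)=120/65536, P(S=14)=16/65536, P(S=16)=1/65536
E[|S_16|] = Σ_m |m|·P(S_16=m) = 205920/65536 = 6435/2048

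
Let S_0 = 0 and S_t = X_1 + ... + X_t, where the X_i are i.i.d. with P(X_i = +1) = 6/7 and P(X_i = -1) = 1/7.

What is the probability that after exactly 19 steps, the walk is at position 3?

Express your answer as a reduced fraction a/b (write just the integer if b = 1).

To reach position 3 after 19 steps: need 11 steps of +1 and 8 steps of -1.
Number of such sequences: C(19,11) = 75582
Each has probability (6/7)^11 · (1/7)^8 = 362797056/11398895185373143
P = 75582 · 362797056/11398895185373143 = 27420927086592/11398895185373143

Answer: 27420927086592/11398895185373143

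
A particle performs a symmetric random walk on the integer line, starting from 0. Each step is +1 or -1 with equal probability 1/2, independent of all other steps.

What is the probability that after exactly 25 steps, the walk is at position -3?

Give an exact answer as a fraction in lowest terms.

Answer: 557175/4194304

Derivation:
To reach position -3 after 25 steps: need 11 steps of +1 and 14 of -1.
Favorable paths: C(25,11) = 4457400
Total paths: 2^25 = 33554432
P = 4457400/33554432 = 557175/4194304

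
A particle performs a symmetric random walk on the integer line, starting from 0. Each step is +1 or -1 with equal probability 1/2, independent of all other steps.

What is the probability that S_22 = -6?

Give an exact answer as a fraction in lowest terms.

To reach position -6 after 22 steps: need 8 steps of +1 and 14 of -1.
Favorable paths: C(22,8) = 319770
Total paths: 2^22 = 4194304
P = 319770/4194304 = 159885/2097152

Answer: 159885/2097152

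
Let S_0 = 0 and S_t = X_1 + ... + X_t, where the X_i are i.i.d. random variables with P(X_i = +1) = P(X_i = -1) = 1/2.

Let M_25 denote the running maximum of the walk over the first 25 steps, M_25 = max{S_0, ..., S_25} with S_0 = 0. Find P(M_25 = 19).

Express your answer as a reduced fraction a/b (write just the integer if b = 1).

Let M_25 = max(S_0,...,S_25). Use the reflection principle: for j ≥ 1, #{paths with M_25 ≥ j} = #{S_25 ≥ j} + #{S_25 ≥ j+1}.
By reflection, #{M_25 ≥ 19} = #{S_25 ≥ 19} + #{S_25 ≥ 20} = 2626 + 326 = 2952.
#{M_25 ≥ 20} = #{S_25 ≥ 20} + #{S_25 ≥ 21} = 326 + 326 = 652.
#{M_25 = 19} = 2952 - 652 = 2300.
P(M_25 = 19) = 2300/33554432 = 575/8388608

Answer: 575/8388608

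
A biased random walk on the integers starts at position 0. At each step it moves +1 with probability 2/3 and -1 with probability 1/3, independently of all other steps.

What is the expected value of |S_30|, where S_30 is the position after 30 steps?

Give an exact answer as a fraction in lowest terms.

Answer: 8572735215010/847288609443

Derivation:
S_30 takes values m ≡ 0 (mod 2) with |m| ≤ 30; P(S_30=m) = C(30,(30+m)/2) · (2/3)^((30+m)/2) · (1/3)^((30-m)/2).
Distribution: P(S=-30)=1/205891132094649, P(S=-28)=20/68630377364883, P(S=-26)=580/68630377364883, P(S=-24)=32480/205891132094649, P(S=-22)=16240/7625597484987, P(S=-20)=168896/7625597484987, P(S=-18)=4222400/22876792454961, P(S=-16)=9651200/7625597484987, P(S=-14)=55494400/7625597484987, P(S=-12)=2441753600/68630377364883, P(S=-10)=3418455040/22876792454961, P(S=-8)=12430745600/22876792454961, P(S=-6)=118092083200/68630377364883, P(S=-4)=36336025600/7625597484987, P(S=-2)=88244633600/7625597484987, P(S=0)=564765655040/22876792454961, P(S=2)=352978534400/7625597484987, P(S=4)=581376409600/7625597484987, P(S=6)=7557893324800/68630377364883, P(S=8)=3182270873600/22876792454961, P(S=10)=3500497960960/22876792454961, P(S=12)=10001422745600/68630377364883, P(S=14)=909220249600/7625597484987, P(S=16)=632501043200/7625597484987, P(S=18)=1106876825600/22876792454961, P(S=20)=177100292096/7625597484987, P(S=22)=68115496960/7625597484987, P(S=24)=544923975680/205891132094649, P(S=26)=38923141120/68630377364883, P(S=28)=5368709120/68630377364883, P(S=30)=1073741824/205891132094649
E[|S_30|] = Σ_m |m|·P(S_30=m) = 8572735215010/847288609443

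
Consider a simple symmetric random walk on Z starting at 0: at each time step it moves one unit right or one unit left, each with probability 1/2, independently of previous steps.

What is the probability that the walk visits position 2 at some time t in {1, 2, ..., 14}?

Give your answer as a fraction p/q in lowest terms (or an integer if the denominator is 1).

Count via complement. Let g(t,s) = #length-t paths at position s with S_1..S_t all ≠ 2.
g(t,s) = g(t-1,s-1) + g(t-1,s+1) for s ≠ 2; g(t,2) = 0.
t=0: g(0,0)=1
t=1: g(1,-1)=1 g(1,1)=1
t=2: g(2,-2)=1 g(2,0)=2
t=3: g(3,-3)=1 g(3,-1)=3 g(3,1)=2
t=4: g(4,-4)=1 g(4,-2)=4 g(4,0)=5
t=5: g(5,-5)=1 g(5,-3)=5 g(5,-1)=9 g(5,1)=5
t=6: g(6,-6)=1 g(6,-4)=6 g(6,-2)=14 g(6,0)=14
t=7: g(7,-7)=1 g(7,-5)=7 g(7,-3)=20 g(7,-1)=28 g(7,1)=14
t=8: g(8,-8)=1 g(8,-6)=8 g(8,-4)=27 g(8,-2)=48 g(8,0)=42
t=9: g(9,-9)=1 g(9,-7)=9 g(9,-5)=35 g(9,-3)=75 g(9,-1)=90 g(9,1)=42
t=10: g(10,-10)=1 g(10,-8)=10 g(10,-6)=44 g(10,-4)=110 g(10,-2)=165 g(10,0)=132
t=11: g(11,-11)=1 g(11,-9)=11 g(11,-7)=54 g(11,-5)=154 g(11,-3)=275 g(11,-1)=297 g(11,1)=132
t=12: g(12,-12)=1 g(12,-10)=12 g(12,-8)=65 g(12,-6)=208 g(12,-4)=429 g(12,-2)=572 g(12,0)=429
t=13: g(13,-13)=1 g(13,-11)=13 g(13,-9)=77 g(13,-7)=273 g(13,-5)=637 g(13,-3)=1001 g(13,-1)=1001 g(13,1)=429
t=14: g(14,-14)=1 g(14,-12)=14 g(14,-10)=90 g(14,-8)=350 g(14,-6)=910 g(14,-4)=1638 g(14,-2)=2002 g(14,0)=1430
Paths never hitting 2: Σ_s g(14,s) = 6435
Paths hitting 2: 2^14 - 6435 = 9949
P = 9949/16384 = 9949/16384

Answer: 9949/16384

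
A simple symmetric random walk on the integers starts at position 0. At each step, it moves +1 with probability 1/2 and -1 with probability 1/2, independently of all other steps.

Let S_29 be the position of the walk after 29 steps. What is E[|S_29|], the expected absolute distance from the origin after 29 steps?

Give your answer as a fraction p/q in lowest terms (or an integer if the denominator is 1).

S_29 takes values m ≡ 1 (mod 2) with |m| ≤ 29; P(S_29=m) = C(29,(29+m)/2)/2^29.
Total paths: 2^29 = 536870912
Distribution: P(S=-29)=1/536870912, P(S=-27)=29/536870912, P(S=-25)=406/536870912, P(S=-23)=3654/536870912, P(S=-21)=23751/536870912, P(S=-19)=118755/536870912, P(S=-17)=475020/536870912, P(S=-15)=1560780/536870912, P(S=-13)=4292145/536870912, P(S=-11)=10015005/536870912, P(S=-9)=20030010/536870912, P(S=-7)=34597290/536870912, P(S=-5)=51895935/536870912, P(S=-3)=67863915/536870912, P(S=-1)=77558760/536870912, P(S=1)=77558760/536870912, P(S=3)=67863915/536870912, P(S=5)=51895935/536870912, P(S=7)=34597290/536870912, P(S=9)=20030010/536870912, P(S=11)=10015005/536870912, P(S=13)=4292145/536870912, P(S=15)=1560780/536870912, P(S=17)=475020/536870912, P(S=19)=118755/536870912, P(S=21)=23751/536870912, P(S=23)=3654/536870912, P(S=25)=406/536870912, P(S=27)=29/536870912, P(S=29)=1/536870912
E[|S_29|] = Σ_m |m|·P(S_29=m) = 2326762800/536870912 = 145422675/33554432

Answer: 145422675/33554432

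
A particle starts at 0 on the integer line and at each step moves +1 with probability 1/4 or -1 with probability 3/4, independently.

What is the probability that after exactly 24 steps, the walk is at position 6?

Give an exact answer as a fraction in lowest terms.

Answer: 1608475077/17592186044416

Derivation:
To reach position 6 after 24 steps: need 15 steps of +1 and 9 steps of -1.
Number of such sequences: C(24,15) = 1307504
Each has probability (1/4)^15 · (3/4)^9 = 19683/281474976710656
P = 1307504 · 19683/281474976710656 = 1608475077/17592186044416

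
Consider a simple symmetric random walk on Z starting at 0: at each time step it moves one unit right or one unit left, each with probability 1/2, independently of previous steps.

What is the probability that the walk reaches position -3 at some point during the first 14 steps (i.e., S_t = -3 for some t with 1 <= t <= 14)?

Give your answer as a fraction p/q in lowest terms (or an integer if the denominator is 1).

Answer: 3473/8192

Derivation:
Count via complement. Let g(t,s) = #length-t paths at position s with S_1..S_t all ≠ -3.
g(t,s) = g(t-1,s-1) + g(t-1,s+1) for s ≠ -3; g(t,-3) = 0.
t=0: g(0,0)=1
t=1: g(1,-1)=1 g(1,1)=1
t=2: g(2,-2)=1 g(2,0)=2 g(2,2)=1
t=3: g(3,-1)=3 g(3,1)=3 g(3,3)=1
t=4: g(4,-2)=3 g(4,0)=6 g(4,2)=4 g(4,4)=1
t=5: g(5,-1)=9 g(5,1)=10 g(5,3)=5 g(5,5)=1
t=6: g(6,-2)=9 g(6,0)=19 g(6,2)=15 g(6,4)=6 g(6,6)=1
t=7: g(7,-1)=28 g(7,1)=34 g(7,3)=21 g(7,5)=7 g(7,7)=1
t=8: g(8,-2)=28 g(8,0)=62 g(8,2)=55 g(8,4)=28 g(8,6)=8 g(8,8)=1
t=9: g(9,-1)=90 g(9,1)=117 g(9,3)=83 g(9,5)=36 g(9,7)=9 g(9,9)=1
t=10: g(10,-2)=90 g(10,0)=207 g(10,2)=200 g(10,4)=119 g(10,6)=45 g(10,8)=10 g(10,10)=1
t=11: g(11,-1)=297 g(11,1)=407 g(11,3)=319 g(11,5)=164 g(11,7)=55 g(11,9)=11 g(11,11)=1
t=12: g(12,-2)=297 g(12,0)=704 g(12,2)=726 g(12,4)=483 g(12,6)=219 g(12,8)=66 g(12,10)=12 g(12,12)=1
t=13: g(13,-1)=1001 g(13,1)=1430 g(13,3)=1209 g(13,5)=702 g(13,7)=285 g(13,9)=78 g(13,11)=13 g(13,13)=1
t=14: g(14,-2)=1001 g(14,0)=2431 g(14,2)=2639 g(14,4)=1911 g(14,6)=987 g(14,8)=363 g(14,10)=91 g(14,12)=14 g(14,14)=1
Paths never hitting -3: Σ_s g(14,s) = 9438
Paths hitting -3: 2^14 - 9438 = 6946
P = 6946/16384 = 3473/8192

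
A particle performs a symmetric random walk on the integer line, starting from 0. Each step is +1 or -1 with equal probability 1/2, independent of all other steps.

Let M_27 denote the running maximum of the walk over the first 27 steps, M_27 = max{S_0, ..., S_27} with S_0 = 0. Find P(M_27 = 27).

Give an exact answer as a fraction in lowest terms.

Answer: 1/134217728

Derivation:
Let M_27 = max(S_0,...,S_27). Use the reflection principle: for j ≥ 1, #{paths with M_27 ≥ j} = #{S_27 ≥ j} + #{S_27 ≥ j+1}.
By reflection, #{M_27 ≥ 27} = #{S_27 ≥ 27} + #{S_27 ≥ 28} = 1 + 0 = 1.
#{M_27 ≥ 28} = #{S_27 ≥ 28} + #{S_27 ≥ 29} = 0 + 0 = 0.
#{M_27 = 27} = 1 - 0 = 1.
P(M_27 = 27) = 1/134217728 = 1/134217728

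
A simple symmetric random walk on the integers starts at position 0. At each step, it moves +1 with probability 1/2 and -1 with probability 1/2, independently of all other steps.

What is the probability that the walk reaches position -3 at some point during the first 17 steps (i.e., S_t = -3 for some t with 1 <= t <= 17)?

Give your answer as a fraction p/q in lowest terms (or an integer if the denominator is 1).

Count via complement. Let g(t,s) = #length-t paths at position s with S_1..S_t all ≠ -3.
g(t,s) = g(t-1,s-1) + g(t-1,s+1) for s ≠ -3; g(t,-3) = 0.
t=0: g(0,0)=1
t=1: g(1,-1)=1 g(1,1)=1
t=2: g(2,-2)=1 g(2,0)=2 g(2,2)=1
t=3: g(3,-1)=3 g(3,1)=3 g(3,3)=1
t=4: g(4,-2)=3 g(4,0)=6 g(4,2)=4 g(4,4)=1
t=5: g(5,-1)=9 g(5,1)=10 g(5,3)=5 g(5,5)=1
t=6: g(6,-2)=9 g(6,0)=19 g(6,2)=15 g(6,4)=6 g(6,6)=1
t=7: g(7,-1)=28 g(7,1)=34 g(7,3)=21 g(7,5)=7 g(7,7)=1
t=8: g(8,-2)=28 g(8,0)=62 g(8,2)=55 g(8,4)=28 g(8,6)=8 g(8,8)=1
t=9: g(9,-1)=90 g(9,1)=117 g(9,3)=83 g(9,5)=36 g(9,7)=9 g(9,9)=1
t=10: g(10,-2)=90 g(10,0)=207 g(10,2)=200 g(10,4)=119 g(10,6)=45 g(10,8)=10 g(10,10)=1
t=11: g(11,-1)=297 g(11,1)=407 g(11,3)=319 g(11,5)=164 g(11,7)=55 g(11,9)=11 g(11,11)=1
t=12: g(12,-2)=297 g(12,0)=704 g(12,2)=726 g(12,4)=483 g(12,6)=219 g(12,8)=66 g(12,10)=12 g(12,12)=1
t=13: g(13,-1)=1001 g(13,1)=1430 g(13,3)=1209 g(13,5)=702 g(13,7)=285 g(13,9)=78 g(13,11)=13 g(13,13)=1
t=14: g(14,-2)=1001 g(14,0)=2431 g(14,2)=2639 g(14,4)=1911 g(14,6)=987 g(14,8)=363 g(14,10)=91 g(14,12)=14 g(14,14)=1
t=15: g(15,-1)=3432 g(15,1)=5070 g(15,3)=4550 g(15,5)=2898 g(15,7)=1350 g(15,9)=454 g(15,11)=105 g(15,13)=15 g(15,15)=1
t=16: g(16,-2)=3432 g(16,0)=8502 g(16,2)=9620 g(16,4)=7448 g(16,6)=4248 g(16,8)=1804 g(16,10)=559 g(16,12)=120 g(16,14)=16 g(16,16)=1
t=17: g(17,-1)=11934 g(17,1)=18122 g(17,3)=17068 g(17,5)=11696 g(17,7)=6052 g(17,9)=2363 g(17,11)=679 g(17,13)=136 g(17,15)=17 g(17,17)=1
Paths never hitting -3: Σ_s g(17,s) = 68068
Paths hitting -3: 2^17 - 68068 = 63004
P = 63004/131072 = 15751/32768

Answer: 15751/32768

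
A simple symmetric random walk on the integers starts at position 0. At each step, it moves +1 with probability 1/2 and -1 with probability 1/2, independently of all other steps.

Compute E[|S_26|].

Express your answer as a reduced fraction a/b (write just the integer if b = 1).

Answer: 16900975/4194304

Derivation:
S_26 takes values m ≡ 0 (mod 2) with |m| ≤ 26; P(S_26=m) = C(26,(26+m)/2)/2^26.
Total paths: 2^26 = 67108864
Distribution: P(S=-26)=1/67108864, P(S=-24)=26/67108864, P(S=-22)=325/67108864, P(S=-20)=2600/67108864, P(S=-18)=14950/67108864, P(S=-16)=65780/67108864, P(S=-14)=230230/67108864, P(S=-12)=657800/67108864, P(S=-10)=1562275/67108864, P(S=-8)=3124550/67108864, P(S=-6)=5311735/67108864, P(S=-4)=7726160/67108864, P(S=-2)=9657700/67108864, P(S=0)=10400600/67108864, P(S=2)=9657700/67108864, P(S=4)=7726160/67108864, P(S=6)=5311735/67108864, P(S=8)=3124550/67108864, P(S=10)=1562275/67108864, P(S=12)=657800/67108864, P(S=14)=230230/67108864, P(S=16)=65780/67108864, P(S=18)=14950/67108864, P(S=20)=2600/67108864, P(S=22)=325/67108864, P(S=24)=26/67108864, P(S=26)=1/67108864
E[|S_26|] = Σ_m |m|·P(S_26=m) = 270415600/67108864 = 16900975/4194304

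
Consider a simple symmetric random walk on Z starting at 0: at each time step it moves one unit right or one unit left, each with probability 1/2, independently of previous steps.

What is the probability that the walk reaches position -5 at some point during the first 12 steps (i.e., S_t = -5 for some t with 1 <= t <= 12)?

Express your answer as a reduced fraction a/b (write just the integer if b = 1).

Answer: 299/2048

Derivation:
Count via complement. Let g(t,s) = #length-t paths at position s with S_1..S_t all ≠ -5.
g(t,s) = g(t-1,s-1) + g(t-1,s+1) for s ≠ -5; g(t,-5) = 0.
t=0: g(0,0)=1
t=1: g(1,-1)=1 g(1,1)=1
t=2: g(2,-2)=1 g(2,0)=2 g(2,2)=1
t=3: g(3,-3)=1 g(3,-1)=3 g(3,1)=3 g(3,3)=1
t=4: g(4,-4)=1 g(4,-2)=4 g(4,0)=6 g(4,2)=4 g(4,4)=1
t=5: g(5,-3)=5 g(5,-1)=10 g(5,1)=10 g(5,3)=5 g(5,5)=1
t=6: g(6,-4)=5 g(6,-2)=15 g(6,0)=20 g(6,2)=15 g(6,4)=6 g(6,6)=1
t=7: g(7,-3)=20 g(7,-1)=35 g(7,1)=35 g(7,3)=21 g(7,5)=7 g(7,7)=1
t=8: g(8,-4)=20 g(8,-2)=55 g(8,0)=70 g(8,2)=56 g(8,4)=28 g(8,6)=8 g(8,8)=1
t=9: g(9,-3)=75 g(9,-1)=125 g(9,1)=126 g(9,3)=84 g(9,5)=36 g(9,7)=9 g(9,9)=1
t=10: g(10,-4)=75 g(10,-2)=200 g(10,0)=251 g(10,2)=210 g(10,4)=120 g(10,6)=45 g(10,8)=10 g(10,10)=1
t=11: g(11,-3)=275 g(11,-1)=451 g(11,1)=461 g(11,3)=330 g(11,5)=165 g(11,7)=55 g(11,9)=11 g(11,11)=1
t=12: g(12,-4)=275 g(12,-2)=726 g(12,0)=912 g(12,2)=791 g(12,4)=495 g(12,6)=220 g(12,8)=66 g(12,10)=12 g(12,12)=1
Paths never hitting -5: Σ_s g(12,s) = 3498
Paths hitting -5: 2^12 - 3498 = 598
P = 598/4096 = 299/2048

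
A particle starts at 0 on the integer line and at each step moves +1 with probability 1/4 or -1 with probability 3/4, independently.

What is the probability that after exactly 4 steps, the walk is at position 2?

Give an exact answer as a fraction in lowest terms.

Answer: 3/64

Derivation:
To reach position 2 after 4 steps: need 3 steps of +1 and 1 step of -1.
Number of such sequences: C(4,3) = 4
Each has probability (1/4)^3 · (3/4)^1 = 3/256
P = 4 · 3/256 = 3/64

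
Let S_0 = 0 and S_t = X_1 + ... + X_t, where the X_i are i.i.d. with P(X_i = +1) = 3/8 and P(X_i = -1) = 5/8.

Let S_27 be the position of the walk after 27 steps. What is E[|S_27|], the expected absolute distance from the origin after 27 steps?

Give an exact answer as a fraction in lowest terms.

S_27 takes values m ≡ 1 (mod 2) with |m| ≤ 27; P(S_27=m) = C(27,(27+m)/2) · (3/8)^((27+m)/2) · (5/8)^((27-m)/2).
Distribution: P(S=-27)=7450580596923828125/2417851639229258349412352, P(S=-25)=120699405670166015625/2417851639229258349412352, P(S=-23)=941455364227294921875/2417851639229258349412352, P(S=-21)=4707276821136474609375/2417851639229258349412352, P(S=-19)=8473098278045654296875/1208925819614629174706176, P(S=-17)=23385751247406005859375/1208925819614629174706176, P(S=-15)=51448652744293212890625/1208925819614629174706176, P(S=-13)=92607574939727783203125/1208925819614629174706176, P(S=-11)=277822724819183349609375/2417851639229258349412352, P(S=-9)=351908784770965576171875/2417851639229258349412352, P(S=-7)=380061487552642822265625/2417851639229258349412352, P(S=-5)=352420652094268798828125/2417851639229258349412352, P(S=-3)=70484130418853759765625/604462909807314587353088, P(S=-1)=48796705674591064453125/604462909807314587353088, P(S=1)=29278023404754638671875/604462909807314587353088, P(S=3)=15224572170472412109375/604462909807314587353088, P(S=5)=27404229906850341796875/2417851639229258349412352, P(S=7)=10639289257953662109375/2417851639229258349412352, P(S=9)=3546429752651220703125/2417851639229258349412352, P(S=11)=1007932666542978515625/2417851639229258349412352, P(S=13)=120951919985157421875/1208925819614629174706176, P(S=15)=24190383997031484375/1208925819614629174706176, P(S=17)=3958426472241515625/1208925819614629174706176, P(S=19)=516316496379328125/1208925819614629174706176, P(S=21)=103263299275865625/2417851639229258349412352, P(S=23)=7434957547862325/2417851639229258349412352, P(S=25)=343151886824415/2417851639229258349412352, P(S=27)=7625597484987/2417851639229258349412352
E[|S_27|] = Σ_m |m|·P(S_27=m) = 272455767493551121351041/37778931862957161709568

Answer: 272455767493551121351041/37778931862957161709568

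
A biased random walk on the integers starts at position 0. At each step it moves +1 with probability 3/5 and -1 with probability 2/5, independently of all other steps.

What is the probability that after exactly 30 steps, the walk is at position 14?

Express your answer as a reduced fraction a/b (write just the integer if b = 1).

To reach position 14 after 30 steps: need 22 steps of +1 and 8 steps of -1.
Number of such sequences: C(30,22) = 5852925
Each has probability (3/5)^22 · (2/5)^8 = 8033551259904/931322574615478515625
P = 5852925 · 8033551259904/931322574615478515625 = 1880790920314944768/37252902984619140625

Answer: 1880790920314944768/37252902984619140625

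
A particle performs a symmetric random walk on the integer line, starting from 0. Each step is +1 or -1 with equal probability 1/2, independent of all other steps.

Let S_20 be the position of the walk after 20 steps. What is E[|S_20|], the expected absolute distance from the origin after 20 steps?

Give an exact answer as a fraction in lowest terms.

S_20 takes values m ≡ 0 (mod 2) with |m| ≤ 20; P(S_20=m) = C(20,(20+m)/2)/2^20.
Total paths: 2^20 = 1048576
Distribution: P(S=-20)=1/1048576, P(S=-18)=20/1048576, P(S=-16)=190/1048576, P(S=-14)=1140/1048576, P(S=-12)=4845/1048576, P(S=-10)=15504/1048576, P(S=-8)=38760/1048576, P(S=-6)=77520/1048576, P(S=-4)=125970/1048576, P(S=-2)=167960/1048576, P(S=0)=184756/1048576, P(S=2)=167960/1048576, P(S=4)=125970/1048576, P(S=6)=77520/1048576, P(S=8)=38760/1048576, P(S=10)=15504/1048576, P(S=12)=4845/1048576, P(S=14)=1140/1048576, P(S=16)=190/1048576, P(S=18)=20/1048576, P(S=20)=1/1048576
E[|S_20|] = Σ_m |m|·P(S_20=m) = 3695120/1048576 = 230945/65536

Answer: 230945/65536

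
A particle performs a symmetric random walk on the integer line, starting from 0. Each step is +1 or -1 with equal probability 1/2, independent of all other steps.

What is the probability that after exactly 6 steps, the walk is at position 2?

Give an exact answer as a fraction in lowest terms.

To reach position 2 after 6 steps: need 4 steps of +1 and 2 of -1.
Favorable paths: C(6,4) = 15
Total paths: 2^6 = 64
P = 15/64 = 15/64

Answer: 15/64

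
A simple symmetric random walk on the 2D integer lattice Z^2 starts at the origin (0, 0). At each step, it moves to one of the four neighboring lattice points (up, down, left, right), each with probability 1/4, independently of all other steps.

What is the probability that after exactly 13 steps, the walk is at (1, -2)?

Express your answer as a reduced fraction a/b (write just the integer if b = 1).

Let h be the number of horizontal steps (so 13-h are vertical). To end at (1,-2) need (h+1)/2 right-steps and ((13-h)-2)/2 up-steps.
Sum over h with 1 ≤ h ≤ 11, h ≡ 1 (mod 2), 13-h ≡ 0 (mod 2):
h=1: C(13,1)·C(1,1)·C(12,5) = 13·1·792 = 10296
h=3: C(13,3)·C(3,2)·C(10,4) = 286·3·210 = 180180
h=5: C(13,5)·C(5,3)·C(8,3) = 1287·10·56 = 720720
h=7: C(13,7)·C(7,4)·C(6,2) = 1716·35·15 = 900900
h=9: C(13,9)·C(9,5)·C(4,1) = 715·126·4 = 360360
h=11: C(13,11)·C(11,6)·C(2,0) = 78·462·1 = 36036
Total favorable: 2208492
Total paths: 4^13 = 67108864
P = 2208492/67108864 = 552123/16777216

Answer: 552123/16777216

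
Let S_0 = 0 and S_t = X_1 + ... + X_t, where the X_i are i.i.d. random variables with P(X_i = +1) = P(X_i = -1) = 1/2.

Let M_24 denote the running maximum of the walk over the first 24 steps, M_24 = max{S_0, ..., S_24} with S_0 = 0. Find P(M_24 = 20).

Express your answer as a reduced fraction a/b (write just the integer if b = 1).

Answer: 69/4194304

Derivation:
Let M_24 = max(S_0,...,S_24). Use the reflection principle: for j ≥ 1, #{paths with M_24 ≥ j} = #{S_24 ≥ j} + #{S_24 ≥ j+1}.
By reflection, #{M_24 ≥ 20} = #{S_24 ≥ 20} + #{S_24 ≥ 21} = 301 + 25 = 326.
#{M_24 ≥ 21} = #{S_24 ≥ 21} + #{S_24 ≥ 22} = 25 + 25 = 50.
#{M_24 = 20} = 326 - 50 = 276.
P(M_24 = 20) = 276/16777216 = 69/4194304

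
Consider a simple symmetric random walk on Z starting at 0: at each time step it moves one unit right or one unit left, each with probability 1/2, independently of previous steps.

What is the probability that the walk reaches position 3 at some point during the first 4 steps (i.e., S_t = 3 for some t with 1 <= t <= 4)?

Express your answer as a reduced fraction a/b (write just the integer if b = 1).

Answer: 1/8

Derivation:
Count via complement. Let g(t,s) = #length-t paths at position s with S_1..S_t all ≠ 3.
g(t,s) = g(t-1,s-1) + g(t-1,s+1) for s ≠ 3; g(t,3) = 0.
t=0: g(0,0)=1
t=1: g(1,-1)=1 g(1,1)=1
t=2: g(2,-2)=1 g(2,0)=2 g(2,2)=1
t=3: g(3,-3)=1 g(3,-1)=3 g(3,1)=3
t=4: g(4,-4)=1 g(4,-2)=4 g(4,0)=6 g(4,2)=3
Paths never hitting 3: Σ_s g(4,s) = 14
Paths hitting 3: 2^4 - 14 = 2
P = 2/16 = 1/8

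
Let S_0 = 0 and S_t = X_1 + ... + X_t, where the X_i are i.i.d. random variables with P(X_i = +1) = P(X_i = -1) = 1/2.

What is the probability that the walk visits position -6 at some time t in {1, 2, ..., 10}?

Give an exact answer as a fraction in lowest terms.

Answer: 67/1024

Derivation:
Count via complement. Let g(t,s) = #length-t paths at position s with S_1..S_t all ≠ -6.
g(t,s) = g(t-1,s-1) + g(t-1,s+1) for s ≠ -6; g(t,-6) = 0.
t=0: g(0,0)=1
t=1: g(1,-1)=1 g(1,1)=1
t=2: g(2,-2)=1 g(2,0)=2 g(2,2)=1
t=3: g(3,-3)=1 g(3,-1)=3 g(3,1)=3 g(3,3)=1
t=4: g(4,-4)=1 g(4,-2)=4 g(4,0)=6 g(4,2)=4 g(4,4)=1
t=5: g(5,-5)=1 g(5,-3)=5 g(5,-1)=10 g(5,1)=10 g(5,3)=5 g(5,5)=1
t=6: g(6,-4)=6 g(6,-2)=15 g(6,0)=20 g(6,2)=15 g(6,4)=6 g(6,6)=1
t=7: g(7,-5)=6 g(7,-3)=21 g(7,-1)=35 g(7,1)=35 g(7,3)=21 g(7,5)=7 g(7,7)=1
t=8: g(8,-4)=27 g(8,-2)=56 g(8,0)=70 g(8,2)=56 g(8,4)=28 g(8,6)=8 g(8,8)=1
t=9: g(9,-5)=27 g(9,-3)=83 g(9,-1)=126 g(9,1)=126 g(9,3)=84 g(9,5)=36 g(9,7)=9 g(9,9)=1
t=10: g(10,-4)=110 g(10,-2)=209 g(10,0)=252 g(10,2)=210 g(10,4)=120 g(10,6)=45 g(10,8)=10 g(10,10)=1
Paths never hitting -6: Σ_s g(10,s) = 957
Paths hitting -6: 2^10 - 957 = 67
P = 67/1024 = 67/1024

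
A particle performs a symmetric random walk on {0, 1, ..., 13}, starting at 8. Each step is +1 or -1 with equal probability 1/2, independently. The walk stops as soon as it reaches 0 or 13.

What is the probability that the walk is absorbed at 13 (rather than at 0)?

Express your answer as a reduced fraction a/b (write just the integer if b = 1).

Symmetric walk (p = 1/2): the harmonic-function argument gives P(hit 13 before 0 | start at 8) = a/N.
P = 8/13 = 8/13

Answer: 8/13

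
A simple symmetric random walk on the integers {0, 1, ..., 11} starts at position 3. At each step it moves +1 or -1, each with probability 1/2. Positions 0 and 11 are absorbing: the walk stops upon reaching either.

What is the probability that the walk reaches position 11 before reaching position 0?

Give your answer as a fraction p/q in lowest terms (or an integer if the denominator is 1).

Answer: 3/11

Derivation:
Symmetric walk (p = 1/2): the harmonic-function argument gives P(hit 11 before 0 | start at 3) = a/N.
P = 3/11 = 3/11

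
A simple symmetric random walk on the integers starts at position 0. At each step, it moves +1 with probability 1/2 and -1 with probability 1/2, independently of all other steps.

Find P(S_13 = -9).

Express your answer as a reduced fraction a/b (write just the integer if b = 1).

Answer: 39/4096

Derivation:
To reach position -9 after 13 steps: need 2 steps of +1 and 11 of -1.
Favorable paths: C(13,2) = 78
Total paths: 2^13 = 8192
P = 78/8192 = 39/4096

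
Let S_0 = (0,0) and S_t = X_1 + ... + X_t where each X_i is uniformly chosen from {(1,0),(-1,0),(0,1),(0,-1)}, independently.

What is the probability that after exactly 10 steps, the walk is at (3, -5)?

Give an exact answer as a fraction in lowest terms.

Let h be the number of horizontal steps (so 10-h are vertical). To end at (3,-5) need (h+3)/2 right-steps and ((10-h)-5)/2 up-steps.
Sum over h with 3 ≤ h ≤ 5, h ≡ 1 (mod 2), 10-h ≡ 1 (mod 2):
h=3: C(10,3)·C(3,3)·C(7,1) = 120·1·7 = 840
h=5: C(10,5)·C(5,4)·C(5,0) = 252·5·1 = 1260
Total favorable: 2100
Total paths: 4^10 = 1048576
P = 2100/1048576 = 525/262144

Answer: 525/262144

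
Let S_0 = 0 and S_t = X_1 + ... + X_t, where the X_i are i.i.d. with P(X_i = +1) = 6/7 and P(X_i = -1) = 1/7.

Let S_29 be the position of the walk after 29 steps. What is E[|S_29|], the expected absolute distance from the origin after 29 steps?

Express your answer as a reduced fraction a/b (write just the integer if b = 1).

Answer: 9528295228907139145900025/459986536544739960976801

Derivation:
S_29 takes values m ≡ 1 (mod 2) with |m| ≤ 29; P(S_29=m) = C(29,(29+m)/2) · (6/7)^((29+m)/2) · (1/7)^((29-m)/2).
Distribution: P(S=-29)=1/3219905755813179726837607, P(S=-27)=174/3219905755813179726837607, P(S=-25)=2088/459986536544739960976801, P(S=-23)=112752/459986536544739960976801, P(S=-21)=4397328/459986536544739960976801, P(S=-19)=131919840/459986536544739960976801, P(S=-17)=3166076160/459986536544739960976801, P(S=-15)=436918510080/3219905755813179726837607, P(S=-13)=7209155416320/3219905755813179726837607, P(S=-11)=14418310832640/459986536544739960976801, P(S=-9)=173019729991680/459986536544739960976801, P(S=-7)=1793113565368320/459986536544739960976801, P(S=-5)=16138022088314880/459986536544739960976801, P(S=-3)=126621404077547520/459986536544739960976801, P(S=-1)=6077827395722280960/3219905755813179726837607, P(S=1)=36466964374333685760/3219905755813179726837607, P(S=3)=27350223280750264320/459986536544739960976801, P(S=5)=125489259758736506880/459986536544739960976801, P(S=7)=501957039034946027520/459986536544739960976801, P(S=9)=1743640240858233569280/459986536544739960976801, P(S=11)=5230920722574700707840/459986536544739960976801, P(S=13)=94156573006344612741120/3219905755813179726837607, P(S=15)=205432522922933700526080/3219905755813179726837607, P(S=17)=53591092936417487093760/459986536544739960976801, P(S=19)=80386639404626230640640/459986536544739960976801, P(S=21)=96463967285551476768768/459986536544739960976801, P(S=23)=89043662109739824709632/459986536544739960976801, P(S=25)=59362441406493216473088/459986536544739960976801, P(S=27)=178087324219479649419264/3219905755813179726837607, P(S=29)=36845653286788892983296/3219905755813179726837607
E[|S_29|] = Σ_m |m|·P(S_29=m) = 9528295228907139145900025/459986536544739960976801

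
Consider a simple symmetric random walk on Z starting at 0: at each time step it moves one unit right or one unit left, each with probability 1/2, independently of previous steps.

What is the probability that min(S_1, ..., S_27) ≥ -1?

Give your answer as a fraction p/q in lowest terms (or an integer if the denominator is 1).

Let f(t,s) = #length-t paths at position s with S_1..S_t all ≥ -1.
f(t,s) = f(t-1,s-1) + f(t-1,s+1) for s ≥ -1; f(t,s) = 0 for s < -1.
t=0: f(0,0)=1
t=1: f(1,-1)=1 f(1,1)=1
t=2: f(2,0)=2 f(2,2)=1
t=3: f(3,-1)=2 f(3,1)=3 f(3,3)=1
t=4: f(4,0)=5 f(4,2)=4 f(4,4)=1
t=5: f(5,-1)=5 f(5,1)=9 f(5,3)=5 f(5,5)=1
t=6: f(6,0)=14 f(6,2)=14 f(6,4)=6 f(6,6)=1
t=7: f(7,-1)=14 f(7,1)=28 f(7,3)=20 f(7,5)=7 f(7,7)=1
t=8: f(8,0)=42 f(8,2)=48 f(8,4)=27 f(8,6)=8 f(8,8)=1
t=9: f(9,-1)=42 f(9,1)=90 f(9,3)=75 f(9,5)=35 f(9,7)=9 f(9,9)=1
t=10: f(10,0)=132 f(10,2)=165 f(10,4)=110 f(10,6)=44 f(10,8)=10 f(10,10)=1
t=11: f(11,-1)=132 f(11,1)=297 f(11,3)=275 f(11,5)=154 f(11,7)=54 f(11,9)=11 f(11,11)=1
t=12: f(12,0)=429 f(12,2)=572 f(12,4)=429 f(12,6)=208 f(12,8)=65 f(12,10)=12 f(12,12)=1
t=13: f(13,-1)=429 f(13,1)=1001 f(13,3)=1001 f(13,5)=637 f(13,7)=273 f(13,9)=77 f(13,11)=13 f(13,13)=1
t=14: f(14,0)=1430 f(14,2)=2002 f(14,4)=1638 f(14,6)=910 f(14,8)=350 f(14,10)=90 f(14,12)=14 f(14,14)=1
t=15: f(15,-1)=1430 f(15,1)=3432 f(15,3)=3640 f(15,5)=2548 f(15,7)=1260 f(15,9)=440 f(15,11)=104 f(15,13)=15 f(15,15)=1
t=16: f(16,0)=4862 f(16,2)=7072 f(16,4)=6188 f(16,6)=3808 f(16,8)=1700 f(16,10)=544 f(16,12)=119 f(16,14)=16 f(16,16)=1
t=17: f(17,-1)=4862 f(17,1)=11934 f(17,3)=13260 f(17,5)=9996 f(17,7)=5508 f(17,9)=2244 f(17,11)=663 f(17,13)=135 f(17,15)=17 f(17,17)=1
t=18: f(18,0)=16796 f(18,2)=25194 f(18,4)=23256 f(18,6)=15504 f(18,8)=7752 f(18,10)=2907 f(18,12)=798 f(18,14)=152 f(18,16)=18 f(18,18)=1
t=19: f(19,-1)=16796 f(19,1)=41990 f(19,3)=48450 f(19,5)=38760 f(19,7)=23256 f(19,9)=10659 f(19,11)=3705 f(19,13)=950 f(19,15)=170 f(19,17)=19 f(19,19)=1
t=20: f(20,0)=58786 f(20,2)=90440 f(20,4)=87210 f(20,6)=62016 f(20,8)=33915 f(20,10)=14364 f(20,12)=4655 f(20,14)=1120 f(20,16)=189 f(20,18)=20 f(20,20)=1
t=21: f(21,-1)=58786 f(21,1)=149226 f(21,3)=177650 f(21,5)=149226 f(21,7)=95931 f(21,9)=48279 f(21,11)=19019 f(21,13)=5775 f(21,15)=1309 f(21,17)=209 f(21,19)=21 f(21,21)=1
t=22: f(22,0)=208012 f(22,2)=326876 f(22,4)=326876 f(22,6)=245157 f(22,8)=144210 f(22,10)=67298 f(22,12)=24794 f(22,14)=7084 f(22,16)=1518 f(22,18)=230 f(22,20)=22 f(22,22)=1
t=23: f(23,-1)=208012 f(23,1)=534888 f(23,3)=653752 f(23,5)=572033 f(23,7)=389367 f(23,9)=211508 f(23,11)=92092 f(23,13)=31878 f(23,15)=8602 f(23,17)=1748 f(23,19)=252 f(23,21)=23 f(23,23)=1
t=24: f(24,0)=742900 f(24,2)=1188640 f(24,4)=1225785 f(24,6)=961400 f(24,8)=600875 f(24,10)=303600 f(24,12)=123970 f(24,14)=40480 f(24,16)=10350 f(24,18)=2000 f(24,20)=275 f(24,22)=24 f(24,24)=1
t=25: f(25,-1)=742900 f(25,1)=1931540 f(25,3)=2414425 f(25,5)=2187185 f(25,7)=1562275 f(25,9)=904475 f(25,11)=427570 f(25,13)=164450 f(25,15)=50830 f(25,17)=12350 f(25,19)=2275 f(25,21)=299 f(25,23)=25 f(25,25)=1
t=26: f(26,0)=2674440 f(26,2)=4345965 f(26,4)=4601610 f(26,6)=3749460 f(26,8)=2466750 f(26,10)=1332045 f(26,12)=592020 f(26,14)=215280 f(26,16)=63180 f(26,18)=14625 f(26,20)=2574 f(26,22)=324 f(26,24)=26 f(26,26)=1
t=27: f(27,-1)=2674440 f(27,1)=7020405 f(27,3)=8947575 f(27,5)=8351070 f(27,7)=6216210 f(27,9)=3798795 f(27,11)=1924065 f(27,13)=807300 f(27,15)=278460 f(27,17)=77805 f(27,19)=17199 f(27,21)=2898 f(27,23)=350 f(27,25)=27 f(27,27)=1
Σ_s f(27,s) = 40116600
P = 40116600/134217728 = 5014575/16777216

Answer: 5014575/16777216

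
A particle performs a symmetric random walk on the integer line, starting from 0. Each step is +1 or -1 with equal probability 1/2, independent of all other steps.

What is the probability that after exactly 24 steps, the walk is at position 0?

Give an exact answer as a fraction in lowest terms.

To return to 0 after 24 steps: need exactly 12 steps of +1 and 12 of -1.
Favorable paths: C(24,12) = 2704156
Total paths: 2^24 = 16777216
P = 2704156/16777216 = 676039/4194304

Answer: 676039/4194304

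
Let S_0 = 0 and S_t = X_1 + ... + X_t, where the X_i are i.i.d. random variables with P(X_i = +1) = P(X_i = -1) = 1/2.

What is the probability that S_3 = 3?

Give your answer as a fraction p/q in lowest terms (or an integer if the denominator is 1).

To reach position 3 after 3 steps: need 3 steps of +1 and 0 of -1.
Favorable paths: C(3,3) = 1
Total paths: 2^3 = 8
P = 1/8 = 1/8

Answer: 1/8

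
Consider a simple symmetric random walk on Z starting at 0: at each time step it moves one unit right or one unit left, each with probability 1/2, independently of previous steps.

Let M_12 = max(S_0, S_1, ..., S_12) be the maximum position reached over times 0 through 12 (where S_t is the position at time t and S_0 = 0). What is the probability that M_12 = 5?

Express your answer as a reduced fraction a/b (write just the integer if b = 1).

Answer: 55/1024

Derivation:
Let M_12 = max(S_0,...,S_12). Use the reflection principle: for j ≥ 1, #{paths with M_12 ≥ j} = #{S_12 ≥ j} + #{S_12 ≥ j+1}.
By reflection, #{M_12 ≥ 5} = #{S_12 ≥ 5} + #{S_12 ≥ 6} = 299 + 299 = 598.
#{M_12 ≥ 6} = #{S_12 ≥ 6} + #{S_12 ≥ 7} = 299 + 79 = 378.
#{M_12 = 5} = 598 - 378 = 220.
P(M_12 = 5) = 220/4096 = 55/1024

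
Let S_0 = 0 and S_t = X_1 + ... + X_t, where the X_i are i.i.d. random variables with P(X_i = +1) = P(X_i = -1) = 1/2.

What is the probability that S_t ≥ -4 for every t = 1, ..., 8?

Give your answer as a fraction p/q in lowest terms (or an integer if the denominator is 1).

Answer: 119/128

Derivation:
Let f(t,s) = #length-t paths at position s with S_1..S_t all ≥ -4.
f(t,s) = f(t-1,s-1) + f(t-1,s+1) for s ≥ -4; f(t,s) = 0 for s < -4.
t=0: f(0,0)=1
t=1: f(1,-1)=1 f(1,1)=1
t=2: f(2,-2)=1 f(2,0)=2 f(2,2)=1
t=3: f(3,-3)=1 f(3,-1)=3 f(3,1)=3 f(3,3)=1
t=4: f(4,-4)=1 f(4,-2)=4 f(4,0)=6 f(4,2)=4 f(4,4)=1
t=5: f(5,-3)=5 f(5,-1)=10 f(5,1)=10 f(5,3)=5 f(5,5)=1
t=6: f(6,-4)=5 f(6,-2)=15 f(6,0)=20 f(6,2)=15 f(6,4)=6 f(6,6)=1
t=7: f(7,-3)=20 f(7,-1)=35 f(7,1)=35 f(7,3)=21 f(7,5)=7 f(7,7)=1
t=8: f(8,-4)=20 f(8,-2)=55 f(8,0)=70 f(8,2)=56 f(8,4)=28 f(8,6)=8 f(8,8)=1
Σ_s f(8,s) = 238
P = 238/256 = 119/128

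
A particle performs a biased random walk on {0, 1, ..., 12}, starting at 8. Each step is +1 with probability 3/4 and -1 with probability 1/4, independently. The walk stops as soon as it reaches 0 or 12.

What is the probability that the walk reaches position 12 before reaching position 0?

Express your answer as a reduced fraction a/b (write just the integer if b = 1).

Biased walk: p = 3/4, q = 1/4, r = q/p = 1/3
Gambler's ruin: P(hit 12 before 0 | start at 8) = (1 - r^a)/(1 - r^N)
r^8 = 1/6561; r^12 = 1/531441
P = (1 - 1/6561) / (1 - 1/531441) = 6560/6561 / 531440/531441 = 6642/6643

Answer: 6642/6643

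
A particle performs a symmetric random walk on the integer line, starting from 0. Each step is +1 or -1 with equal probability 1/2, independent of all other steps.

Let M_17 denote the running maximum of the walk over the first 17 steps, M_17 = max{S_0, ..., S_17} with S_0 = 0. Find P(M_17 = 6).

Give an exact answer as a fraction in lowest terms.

Answer: 1547/32768

Derivation:
Let M_17 = max(S_0,...,S_17). Use the reflection principle: for j ≥ 1, #{paths with M_17 ≥ j} = #{S_17 ≥ j} + #{S_17 ≥ j+1}.
By reflection, #{M_17 ≥ 6} = #{S_17 ≥ 6} + #{S_17 ≥ 7} = 9402 + 9402 = 18804.
#{M_17 ≥ 7} = #{S_17 ≥ 7} + #{S_17 ≥ 8} = 9402 + 3214 = 12616.
#{M_17 = 6} = 18804 - 12616 = 6188.
P(M_17 = 6) = 6188/131072 = 1547/32768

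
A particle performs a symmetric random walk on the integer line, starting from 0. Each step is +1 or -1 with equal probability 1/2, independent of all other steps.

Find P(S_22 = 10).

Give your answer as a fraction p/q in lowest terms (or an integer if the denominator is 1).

To reach position 10 after 22 steps: need 16 steps of +1 and 6 of -1.
Favorable paths: C(22,16) = 74613
Total paths: 2^22 = 4194304
P = 74613/4194304 = 74613/4194304

Answer: 74613/4194304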